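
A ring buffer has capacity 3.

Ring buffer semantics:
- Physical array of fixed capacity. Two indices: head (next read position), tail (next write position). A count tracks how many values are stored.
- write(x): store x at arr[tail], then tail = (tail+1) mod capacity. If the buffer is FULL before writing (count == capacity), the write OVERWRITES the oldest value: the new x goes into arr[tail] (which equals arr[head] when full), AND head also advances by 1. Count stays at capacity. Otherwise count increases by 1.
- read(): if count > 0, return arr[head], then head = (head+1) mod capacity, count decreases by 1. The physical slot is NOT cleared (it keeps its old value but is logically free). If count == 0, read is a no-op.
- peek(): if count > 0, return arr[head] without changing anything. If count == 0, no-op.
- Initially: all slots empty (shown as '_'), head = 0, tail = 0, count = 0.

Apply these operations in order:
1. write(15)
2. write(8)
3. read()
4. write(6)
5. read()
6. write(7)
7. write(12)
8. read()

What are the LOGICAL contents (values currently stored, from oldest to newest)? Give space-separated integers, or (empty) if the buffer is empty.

Answer: 7 12

Derivation:
After op 1 (write(15)): arr=[15 _ _] head=0 tail=1 count=1
After op 2 (write(8)): arr=[15 8 _] head=0 tail=2 count=2
After op 3 (read()): arr=[15 8 _] head=1 tail=2 count=1
After op 4 (write(6)): arr=[15 8 6] head=1 tail=0 count=2
After op 5 (read()): arr=[15 8 6] head=2 tail=0 count=1
After op 6 (write(7)): arr=[7 8 6] head=2 tail=1 count=2
After op 7 (write(12)): arr=[7 12 6] head=2 tail=2 count=3
After op 8 (read()): arr=[7 12 6] head=0 tail=2 count=2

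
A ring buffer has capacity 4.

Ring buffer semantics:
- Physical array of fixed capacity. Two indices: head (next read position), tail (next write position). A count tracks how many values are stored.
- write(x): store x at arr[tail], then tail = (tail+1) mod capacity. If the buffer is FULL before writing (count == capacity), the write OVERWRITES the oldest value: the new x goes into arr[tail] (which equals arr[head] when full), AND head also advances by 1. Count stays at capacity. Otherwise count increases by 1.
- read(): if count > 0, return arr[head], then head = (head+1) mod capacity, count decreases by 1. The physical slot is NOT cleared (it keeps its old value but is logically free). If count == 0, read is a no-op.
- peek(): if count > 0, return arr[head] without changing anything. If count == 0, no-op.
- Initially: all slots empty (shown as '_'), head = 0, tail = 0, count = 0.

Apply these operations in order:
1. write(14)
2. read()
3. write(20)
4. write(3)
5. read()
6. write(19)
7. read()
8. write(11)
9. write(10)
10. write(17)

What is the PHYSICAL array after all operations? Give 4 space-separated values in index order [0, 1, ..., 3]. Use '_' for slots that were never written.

Answer: 11 10 17 19

Derivation:
After op 1 (write(14)): arr=[14 _ _ _] head=0 tail=1 count=1
After op 2 (read()): arr=[14 _ _ _] head=1 tail=1 count=0
After op 3 (write(20)): arr=[14 20 _ _] head=1 tail=2 count=1
After op 4 (write(3)): arr=[14 20 3 _] head=1 tail=3 count=2
After op 5 (read()): arr=[14 20 3 _] head=2 tail=3 count=1
After op 6 (write(19)): arr=[14 20 3 19] head=2 tail=0 count=2
After op 7 (read()): arr=[14 20 3 19] head=3 tail=0 count=1
After op 8 (write(11)): arr=[11 20 3 19] head=3 tail=1 count=2
After op 9 (write(10)): arr=[11 10 3 19] head=3 tail=2 count=3
After op 10 (write(17)): arr=[11 10 17 19] head=3 tail=3 count=4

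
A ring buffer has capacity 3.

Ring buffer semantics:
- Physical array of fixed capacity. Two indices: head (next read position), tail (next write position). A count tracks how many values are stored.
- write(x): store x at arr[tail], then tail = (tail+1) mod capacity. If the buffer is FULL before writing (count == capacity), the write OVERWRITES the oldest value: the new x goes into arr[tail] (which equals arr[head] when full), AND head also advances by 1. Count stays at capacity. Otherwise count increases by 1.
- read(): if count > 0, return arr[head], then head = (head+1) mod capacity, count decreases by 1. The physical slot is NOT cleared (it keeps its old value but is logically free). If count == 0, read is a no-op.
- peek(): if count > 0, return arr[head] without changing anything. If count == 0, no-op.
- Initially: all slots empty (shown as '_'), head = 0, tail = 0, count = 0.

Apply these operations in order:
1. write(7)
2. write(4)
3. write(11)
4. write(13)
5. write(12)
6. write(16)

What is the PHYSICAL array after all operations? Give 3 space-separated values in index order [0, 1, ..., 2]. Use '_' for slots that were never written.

After op 1 (write(7)): arr=[7 _ _] head=0 tail=1 count=1
After op 2 (write(4)): arr=[7 4 _] head=0 tail=2 count=2
After op 3 (write(11)): arr=[7 4 11] head=0 tail=0 count=3
After op 4 (write(13)): arr=[13 4 11] head=1 tail=1 count=3
After op 5 (write(12)): arr=[13 12 11] head=2 tail=2 count=3
After op 6 (write(16)): arr=[13 12 16] head=0 tail=0 count=3

Answer: 13 12 16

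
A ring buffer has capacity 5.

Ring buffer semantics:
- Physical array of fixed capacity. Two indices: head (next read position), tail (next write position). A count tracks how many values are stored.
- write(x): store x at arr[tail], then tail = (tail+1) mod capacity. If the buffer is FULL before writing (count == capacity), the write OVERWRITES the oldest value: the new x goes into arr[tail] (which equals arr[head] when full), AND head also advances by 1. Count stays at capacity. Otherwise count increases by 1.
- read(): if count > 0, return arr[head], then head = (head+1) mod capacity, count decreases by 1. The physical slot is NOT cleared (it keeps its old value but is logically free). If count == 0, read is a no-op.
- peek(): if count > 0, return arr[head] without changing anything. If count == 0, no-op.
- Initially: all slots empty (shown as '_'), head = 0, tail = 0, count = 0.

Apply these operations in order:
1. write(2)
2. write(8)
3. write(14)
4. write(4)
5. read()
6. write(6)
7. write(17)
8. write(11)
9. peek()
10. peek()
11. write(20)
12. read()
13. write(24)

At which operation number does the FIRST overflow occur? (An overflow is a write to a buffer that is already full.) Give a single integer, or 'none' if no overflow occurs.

After op 1 (write(2)): arr=[2 _ _ _ _] head=0 tail=1 count=1
After op 2 (write(8)): arr=[2 8 _ _ _] head=0 tail=2 count=2
After op 3 (write(14)): arr=[2 8 14 _ _] head=0 tail=3 count=3
After op 4 (write(4)): arr=[2 8 14 4 _] head=0 tail=4 count=4
After op 5 (read()): arr=[2 8 14 4 _] head=1 tail=4 count=3
After op 6 (write(6)): arr=[2 8 14 4 6] head=1 tail=0 count=4
After op 7 (write(17)): arr=[17 8 14 4 6] head=1 tail=1 count=5
After op 8 (write(11)): arr=[17 11 14 4 6] head=2 tail=2 count=5
After op 9 (peek()): arr=[17 11 14 4 6] head=2 tail=2 count=5
After op 10 (peek()): arr=[17 11 14 4 6] head=2 tail=2 count=5
After op 11 (write(20)): arr=[17 11 20 4 6] head=3 tail=3 count=5
After op 12 (read()): arr=[17 11 20 4 6] head=4 tail=3 count=4
After op 13 (write(24)): arr=[17 11 20 24 6] head=4 tail=4 count=5

Answer: 8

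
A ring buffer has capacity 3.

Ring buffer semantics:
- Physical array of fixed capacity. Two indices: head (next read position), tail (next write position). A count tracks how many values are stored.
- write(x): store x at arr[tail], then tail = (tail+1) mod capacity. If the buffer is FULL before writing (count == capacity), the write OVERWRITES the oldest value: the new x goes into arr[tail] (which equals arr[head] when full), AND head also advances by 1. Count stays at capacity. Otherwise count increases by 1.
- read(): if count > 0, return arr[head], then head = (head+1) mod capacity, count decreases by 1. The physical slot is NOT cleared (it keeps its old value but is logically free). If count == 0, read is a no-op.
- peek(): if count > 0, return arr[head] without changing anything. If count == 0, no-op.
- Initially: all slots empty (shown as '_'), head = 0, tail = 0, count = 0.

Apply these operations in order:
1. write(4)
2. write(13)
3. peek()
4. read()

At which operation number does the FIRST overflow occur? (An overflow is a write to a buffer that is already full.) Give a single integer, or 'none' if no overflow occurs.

Answer: none

Derivation:
After op 1 (write(4)): arr=[4 _ _] head=0 tail=1 count=1
After op 2 (write(13)): arr=[4 13 _] head=0 tail=2 count=2
After op 3 (peek()): arr=[4 13 _] head=0 tail=2 count=2
After op 4 (read()): arr=[4 13 _] head=1 tail=2 count=1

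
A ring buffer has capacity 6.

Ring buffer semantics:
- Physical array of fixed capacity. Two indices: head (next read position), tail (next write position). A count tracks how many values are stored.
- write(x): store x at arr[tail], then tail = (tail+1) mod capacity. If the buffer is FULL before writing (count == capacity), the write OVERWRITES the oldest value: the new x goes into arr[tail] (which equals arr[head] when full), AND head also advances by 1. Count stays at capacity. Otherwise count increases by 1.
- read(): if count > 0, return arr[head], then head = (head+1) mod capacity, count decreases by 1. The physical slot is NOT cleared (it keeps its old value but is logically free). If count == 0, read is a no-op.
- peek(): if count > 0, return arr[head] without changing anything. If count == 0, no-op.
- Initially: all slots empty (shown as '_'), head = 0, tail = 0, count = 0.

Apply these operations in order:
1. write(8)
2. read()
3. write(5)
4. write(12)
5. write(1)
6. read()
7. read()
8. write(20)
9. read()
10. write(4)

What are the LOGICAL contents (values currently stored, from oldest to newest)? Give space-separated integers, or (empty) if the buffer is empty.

Answer: 20 4

Derivation:
After op 1 (write(8)): arr=[8 _ _ _ _ _] head=0 tail=1 count=1
After op 2 (read()): arr=[8 _ _ _ _ _] head=1 tail=1 count=0
After op 3 (write(5)): arr=[8 5 _ _ _ _] head=1 tail=2 count=1
After op 4 (write(12)): arr=[8 5 12 _ _ _] head=1 tail=3 count=2
After op 5 (write(1)): arr=[8 5 12 1 _ _] head=1 tail=4 count=3
After op 6 (read()): arr=[8 5 12 1 _ _] head=2 tail=4 count=2
After op 7 (read()): arr=[8 5 12 1 _ _] head=3 tail=4 count=1
After op 8 (write(20)): arr=[8 5 12 1 20 _] head=3 tail=5 count=2
After op 9 (read()): arr=[8 5 12 1 20 _] head=4 tail=5 count=1
After op 10 (write(4)): arr=[8 5 12 1 20 4] head=4 tail=0 count=2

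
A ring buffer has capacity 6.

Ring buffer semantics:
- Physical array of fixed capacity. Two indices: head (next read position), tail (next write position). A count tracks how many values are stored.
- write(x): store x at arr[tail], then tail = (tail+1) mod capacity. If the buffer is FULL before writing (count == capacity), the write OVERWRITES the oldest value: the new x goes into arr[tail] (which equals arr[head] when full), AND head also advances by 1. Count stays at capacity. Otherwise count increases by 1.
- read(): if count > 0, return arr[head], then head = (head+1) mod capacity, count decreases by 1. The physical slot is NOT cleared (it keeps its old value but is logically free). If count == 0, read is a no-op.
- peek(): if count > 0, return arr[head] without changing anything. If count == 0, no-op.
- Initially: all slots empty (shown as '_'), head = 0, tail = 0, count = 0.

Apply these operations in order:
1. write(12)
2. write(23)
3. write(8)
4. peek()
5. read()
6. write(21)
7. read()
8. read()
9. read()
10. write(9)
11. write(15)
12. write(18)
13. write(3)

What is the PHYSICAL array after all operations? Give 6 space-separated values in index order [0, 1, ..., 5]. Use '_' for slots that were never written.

After op 1 (write(12)): arr=[12 _ _ _ _ _] head=0 tail=1 count=1
After op 2 (write(23)): arr=[12 23 _ _ _ _] head=0 tail=2 count=2
After op 3 (write(8)): arr=[12 23 8 _ _ _] head=0 tail=3 count=3
After op 4 (peek()): arr=[12 23 8 _ _ _] head=0 tail=3 count=3
After op 5 (read()): arr=[12 23 8 _ _ _] head=1 tail=3 count=2
After op 6 (write(21)): arr=[12 23 8 21 _ _] head=1 tail=4 count=3
After op 7 (read()): arr=[12 23 8 21 _ _] head=2 tail=4 count=2
After op 8 (read()): arr=[12 23 8 21 _ _] head=3 tail=4 count=1
After op 9 (read()): arr=[12 23 8 21 _ _] head=4 tail=4 count=0
After op 10 (write(9)): arr=[12 23 8 21 9 _] head=4 tail=5 count=1
After op 11 (write(15)): arr=[12 23 8 21 9 15] head=4 tail=0 count=2
After op 12 (write(18)): arr=[18 23 8 21 9 15] head=4 tail=1 count=3
After op 13 (write(3)): arr=[18 3 8 21 9 15] head=4 tail=2 count=4

Answer: 18 3 8 21 9 15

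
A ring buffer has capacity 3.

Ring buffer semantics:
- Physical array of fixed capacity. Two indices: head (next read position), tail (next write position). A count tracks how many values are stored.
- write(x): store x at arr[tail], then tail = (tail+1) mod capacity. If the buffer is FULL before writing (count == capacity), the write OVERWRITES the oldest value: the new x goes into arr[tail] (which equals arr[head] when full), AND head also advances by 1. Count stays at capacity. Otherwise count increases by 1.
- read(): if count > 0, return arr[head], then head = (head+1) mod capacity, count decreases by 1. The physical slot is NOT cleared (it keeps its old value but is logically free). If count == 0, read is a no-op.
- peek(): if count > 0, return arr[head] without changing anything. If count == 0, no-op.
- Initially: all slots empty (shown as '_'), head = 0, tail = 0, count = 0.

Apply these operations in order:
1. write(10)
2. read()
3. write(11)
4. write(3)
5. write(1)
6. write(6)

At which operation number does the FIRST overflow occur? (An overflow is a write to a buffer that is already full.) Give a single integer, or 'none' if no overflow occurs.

After op 1 (write(10)): arr=[10 _ _] head=0 tail=1 count=1
After op 2 (read()): arr=[10 _ _] head=1 tail=1 count=0
After op 3 (write(11)): arr=[10 11 _] head=1 tail=2 count=1
After op 4 (write(3)): arr=[10 11 3] head=1 tail=0 count=2
After op 5 (write(1)): arr=[1 11 3] head=1 tail=1 count=3
After op 6 (write(6)): arr=[1 6 3] head=2 tail=2 count=3

Answer: 6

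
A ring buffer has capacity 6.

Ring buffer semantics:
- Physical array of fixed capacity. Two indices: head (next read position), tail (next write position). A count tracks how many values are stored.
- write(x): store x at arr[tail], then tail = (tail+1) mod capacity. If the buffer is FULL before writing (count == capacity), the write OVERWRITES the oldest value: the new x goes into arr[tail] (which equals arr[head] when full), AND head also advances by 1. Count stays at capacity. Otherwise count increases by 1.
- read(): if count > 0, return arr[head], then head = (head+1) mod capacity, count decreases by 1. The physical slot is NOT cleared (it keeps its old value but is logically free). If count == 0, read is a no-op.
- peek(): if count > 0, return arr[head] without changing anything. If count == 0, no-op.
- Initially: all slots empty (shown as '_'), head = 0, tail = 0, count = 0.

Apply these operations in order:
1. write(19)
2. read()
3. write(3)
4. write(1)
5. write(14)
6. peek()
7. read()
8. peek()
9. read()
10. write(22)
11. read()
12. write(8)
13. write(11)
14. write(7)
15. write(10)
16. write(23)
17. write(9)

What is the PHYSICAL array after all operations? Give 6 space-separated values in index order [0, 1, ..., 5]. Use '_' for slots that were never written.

Answer: 11 7 10 23 9 8

Derivation:
After op 1 (write(19)): arr=[19 _ _ _ _ _] head=0 tail=1 count=1
After op 2 (read()): arr=[19 _ _ _ _ _] head=1 tail=1 count=0
After op 3 (write(3)): arr=[19 3 _ _ _ _] head=1 tail=2 count=1
After op 4 (write(1)): arr=[19 3 1 _ _ _] head=1 tail=3 count=2
After op 5 (write(14)): arr=[19 3 1 14 _ _] head=1 tail=4 count=3
After op 6 (peek()): arr=[19 3 1 14 _ _] head=1 tail=4 count=3
After op 7 (read()): arr=[19 3 1 14 _ _] head=2 tail=4 count=2
After op 8 (peek()): arr=[19 3 1 14 _ _] head=2 tail=4 count=2
After op 9 (read()): arr=[19 3 1 14 _ _] head=3 tail=4 count=1
After op 10 (write(22)): arr=[19 3 1 14 22 _] head=3 tail=5 count=2
After op 11 (read()): arr=[19 3 1 14 22 _] head=4 tail=5 count=1
After op 12 (write(8)): arr=[19 3 1 14 22 8] head=4 tail=0 count=2
After op 13 (write(11)): arr=[11 3 1 14 22 8] head=4 tail=1 count=3
After op 14 (write(7)): arr=[11 7 1 14 22 8] head=4 tail=2 count=4
After op 15 (write(10)): arr=[11 7 10 14 22 8] head=4 tail=3 count=5
After op 16 (write(23)): arr=[11 7 10 23 22 8] head=4 tail=4 count=6
After op 17 (write(9)): arr=[11 7 10 23 9 8] head=5 tail=5 count=6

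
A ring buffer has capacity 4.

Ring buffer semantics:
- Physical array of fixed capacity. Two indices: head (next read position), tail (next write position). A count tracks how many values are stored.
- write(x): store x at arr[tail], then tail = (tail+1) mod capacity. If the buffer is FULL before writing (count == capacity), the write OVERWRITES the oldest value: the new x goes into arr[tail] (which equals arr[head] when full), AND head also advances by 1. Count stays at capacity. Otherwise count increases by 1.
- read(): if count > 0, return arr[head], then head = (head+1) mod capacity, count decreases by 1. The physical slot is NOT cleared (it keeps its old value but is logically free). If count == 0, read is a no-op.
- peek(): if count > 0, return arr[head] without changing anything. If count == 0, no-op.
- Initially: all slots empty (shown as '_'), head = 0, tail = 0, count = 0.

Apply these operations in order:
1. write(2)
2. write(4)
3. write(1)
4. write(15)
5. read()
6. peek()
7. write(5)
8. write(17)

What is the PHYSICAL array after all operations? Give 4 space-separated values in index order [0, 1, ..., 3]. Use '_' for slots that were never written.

Answer: 5 17 1 15

Derivation:
After op 1 (write(2)): arr=[2 _ _ _] head=0 tail=1 count=1
After op 2 (write(4)): arr=[2 4 _ _] head=0 tail=2 count=2
After op 3 (write(1)): arr=[2 4 1 _] head=0 tail=3 count=3
After op 4 (write(15)): arr=[2 4 1 15] head=0 tail=0 count=4
After op 5 (read()): arr=[2 4 1 15] head=1 tail=0 count=3
After op 6 (peek()): arr=[2 4 1 15] head=1 tail=0 count=3
After op 7 (write(5)): arr=[5 4 1 15] head=1 tail=1 count=4
After op 8 (write(17)): arr=[5 17 1 15] head=2 tail=2 count=4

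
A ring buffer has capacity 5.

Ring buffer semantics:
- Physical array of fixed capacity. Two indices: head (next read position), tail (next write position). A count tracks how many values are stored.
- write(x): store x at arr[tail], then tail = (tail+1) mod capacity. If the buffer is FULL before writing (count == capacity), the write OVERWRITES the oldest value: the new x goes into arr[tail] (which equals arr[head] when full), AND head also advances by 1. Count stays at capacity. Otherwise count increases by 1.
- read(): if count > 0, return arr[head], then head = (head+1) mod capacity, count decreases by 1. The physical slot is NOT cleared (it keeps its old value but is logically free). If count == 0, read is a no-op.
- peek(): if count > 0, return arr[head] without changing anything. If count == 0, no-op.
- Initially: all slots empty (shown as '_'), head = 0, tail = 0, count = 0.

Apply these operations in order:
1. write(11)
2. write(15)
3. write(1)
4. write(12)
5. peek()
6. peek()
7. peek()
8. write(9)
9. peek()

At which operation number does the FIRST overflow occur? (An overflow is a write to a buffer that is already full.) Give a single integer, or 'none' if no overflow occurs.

Answer: none

Derivation:
After op 1 (write(11)): arr=[11 _ _ _ _] head=0 tail=1 count=1
After op 2 (write(15)): arr=[11 15 _ _ _] head=0 tail=2 count=2
After op 3 (write(1)): arr=[11 15 1 _ _] head=0 tail=3 count=3
After op 4 (write(12)): arr=[11 15 1 12 _] head=0 tail=4 count=4
After op 5 (peek()): arr=[11 15 1 12 _] head=0 tail=4 count=4
After op 6 (peek()): arr=[11 15 1 12 _] head=0 tail=4 count=4
After op 7 (peek()): arr=[11 15 1 12 _] head=0 tail=4 count=4
After op 8 (write(9)): arr=[11 15 1 12 9] head=0 tail=0 count=5
After op 9 (peek()): arr=[11 15 1 12 9] head=0 tail=0 count=5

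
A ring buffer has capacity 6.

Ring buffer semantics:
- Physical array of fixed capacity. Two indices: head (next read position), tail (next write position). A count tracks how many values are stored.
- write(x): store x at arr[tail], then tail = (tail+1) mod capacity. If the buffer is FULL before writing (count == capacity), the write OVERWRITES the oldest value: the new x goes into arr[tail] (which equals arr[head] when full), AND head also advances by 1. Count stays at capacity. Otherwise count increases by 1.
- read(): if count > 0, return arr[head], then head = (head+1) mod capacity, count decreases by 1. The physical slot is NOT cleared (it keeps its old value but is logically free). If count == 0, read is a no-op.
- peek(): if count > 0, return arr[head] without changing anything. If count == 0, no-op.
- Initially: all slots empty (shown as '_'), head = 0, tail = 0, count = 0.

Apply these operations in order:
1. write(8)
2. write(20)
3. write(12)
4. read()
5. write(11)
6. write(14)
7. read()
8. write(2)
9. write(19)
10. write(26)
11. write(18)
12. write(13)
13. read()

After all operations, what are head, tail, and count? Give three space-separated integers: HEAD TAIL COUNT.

Answer: 5 4 5

Derivation:
After op 1 (write(8)): arr=[8 _ _ _ _ _] head=0 tail=1 count=1
After op 2 (write(20)): arr=[8 20 _ _ _ _] head=0 tail=2 count=2
After op 3 (write(12)): arr=[8 20 12 _ _ _] head=0 tail=3 count=3
After op 4 (read()): arr=[8 20 12 _ _ _] head=1 tail=3 count=2
After op 5 (write(11)): arr=[8 20 12 11 _ _] head=1 tail=4 count=3
After op 6 (write(14)): arr=[8 20 12 11 14 _] head=1 tail=5 count=4
After op 7 (read()): arr=[8 20 12 11 14 _] head=2 tail=5 count=3
After op 8 (write(2)): arr=[8 20 12 11 14 2] head=2 tail=0 count=4
After op 9 (write(19)): arr=[19 20 12 11 14 2] head=2 tail=1 count=5
After op 10 (write(26)): arr=[19 26 12 11 14 2] head=2 tail=2 count=6
After op 11 (write(18)): arr=[19 26 18 11 14 2] head=3 tail=3 count=6
After op 12 (write(13)): arr=[19 26 18 13 14 2] head=4 tail=4 count=6
After op 13 (read()): arr=[19 26 18 13 14 2] head=5 tail=4 count=5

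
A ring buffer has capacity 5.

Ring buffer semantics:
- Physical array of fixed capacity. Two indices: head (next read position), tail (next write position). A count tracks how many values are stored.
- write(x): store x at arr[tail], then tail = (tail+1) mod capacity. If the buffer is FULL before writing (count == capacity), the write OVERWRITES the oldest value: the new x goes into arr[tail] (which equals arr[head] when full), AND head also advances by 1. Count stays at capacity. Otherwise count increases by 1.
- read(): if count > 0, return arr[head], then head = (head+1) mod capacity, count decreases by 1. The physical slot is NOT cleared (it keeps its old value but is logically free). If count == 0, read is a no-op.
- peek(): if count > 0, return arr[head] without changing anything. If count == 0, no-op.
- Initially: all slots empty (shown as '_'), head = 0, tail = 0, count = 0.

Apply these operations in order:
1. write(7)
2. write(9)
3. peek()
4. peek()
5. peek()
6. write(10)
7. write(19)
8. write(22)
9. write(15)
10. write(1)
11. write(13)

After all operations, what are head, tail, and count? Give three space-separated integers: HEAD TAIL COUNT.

Answer: 3 3 5

Derivation:
After op 1 (write(7)): arr=[7 _ _ _ _] head=0 tail=1 count=1
After op 2 (write(9)): arr=[7 9 _ _ _] head=0 tail=2 count=2
After op 3 (peek()): arr=[7 9 _ _ _] head=0 tail=2 count=2
After op 4 (peek()): arr=[7 9 _ _ _] head=0 tail=2 count=2
After op 5 (peek()): arr=[7 9 _ _ _] head=0 tail=2 count=2
After op 6 (write(10)): arr=[7 9 10 _ _] head=0 tail=3 count=3
After op 7 (write(19)): arr=[7 9 10 19 _] head=0 tail=4 count=4
After op 8 (write(22)): arr=[7 9 10 19 22] head=0 tail=0 count=5
After op 9 (write(15)): arr=[15 9 10 19 22] head=1 tail=1 count=5
After op 10 (write(1)): arr=[15 1 10 19 22] head=2 tail=2 count=5
After op 11 (write(13)): arr=[15 1 13 19 22] head=3 tail=3 count=5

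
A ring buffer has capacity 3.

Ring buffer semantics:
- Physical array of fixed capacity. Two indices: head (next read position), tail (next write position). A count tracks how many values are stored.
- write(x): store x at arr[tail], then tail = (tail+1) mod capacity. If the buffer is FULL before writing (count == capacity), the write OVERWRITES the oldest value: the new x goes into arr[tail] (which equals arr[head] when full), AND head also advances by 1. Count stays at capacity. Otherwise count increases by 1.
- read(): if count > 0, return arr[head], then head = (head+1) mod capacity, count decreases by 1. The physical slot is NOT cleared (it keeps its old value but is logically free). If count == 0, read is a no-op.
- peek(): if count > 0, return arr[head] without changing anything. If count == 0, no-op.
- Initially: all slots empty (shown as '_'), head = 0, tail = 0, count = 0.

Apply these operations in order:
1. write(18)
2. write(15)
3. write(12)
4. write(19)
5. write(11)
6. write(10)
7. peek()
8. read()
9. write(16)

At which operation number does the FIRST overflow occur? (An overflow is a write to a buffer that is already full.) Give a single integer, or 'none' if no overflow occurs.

Answer: 4

Derivation:
After op 1 (write(18)): arr=[18 _ _] head=0 tail=1 count=1
After op 2 (write(15)): arr=[18 15 _] head=0 tail=2 count=2
After op 3 (write(12)): arr=[18 15 12] head=0 tail=0 count=3
After op 4 (write(19)): arr=[19 15 12] head=1 tail=1 count=3
After op 5 (write(11)): arr=[19 11 12] head=2 tail=2 count=3
After op 6 (write(10)): arr=[19 11 10] head=0 tail=0 count=3
After op 7 (peek()): arr=[19 11 10] head=0 tail=0 count=3
After op 8 (read()): arr=[19 11 10] head=1 tail=0 count=2
After op 9 (write(16)): arr=[16 11 10] head=1 tail=1 count=3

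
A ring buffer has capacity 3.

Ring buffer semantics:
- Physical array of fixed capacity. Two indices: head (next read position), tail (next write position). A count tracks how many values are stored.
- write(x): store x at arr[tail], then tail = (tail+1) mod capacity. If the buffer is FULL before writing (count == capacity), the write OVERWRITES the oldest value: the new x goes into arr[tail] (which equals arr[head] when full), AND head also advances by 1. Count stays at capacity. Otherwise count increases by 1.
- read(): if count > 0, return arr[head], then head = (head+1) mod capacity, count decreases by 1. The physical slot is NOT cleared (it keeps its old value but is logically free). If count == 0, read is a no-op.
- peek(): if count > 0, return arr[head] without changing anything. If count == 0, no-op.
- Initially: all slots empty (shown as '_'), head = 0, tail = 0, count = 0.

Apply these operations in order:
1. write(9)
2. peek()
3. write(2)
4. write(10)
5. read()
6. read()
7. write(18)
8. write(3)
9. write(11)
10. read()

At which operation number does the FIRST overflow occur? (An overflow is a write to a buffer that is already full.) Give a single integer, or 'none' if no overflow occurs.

After op 1 (write(9)): arr=[9 _ _] head=0 tail=1 count=1
After op 2 (peek()): arr=[9 _ _] head=0 tail=1 count=1
After op 3 (write(2)): arr=[9 2 _] head=0 tail=2 count=2
After op 4 (write(10)): arr=[9 2 10] head=0 tail=0 count=3
After op 5 (read()): arr=[9 2 10] head=1 tail=0 count=2
After op 6 (read()): arr=[9 2 10] head=2 tail=0 count=1
After op 7 (write(18)): arr=[18 2 10] head=2 tail=1 count=2
After op 8 (write(3)): arr=[18 3 10] head=2 tail=2 count=3
After op 9 (write(11)): arr=[18 3 11] head=0 tail=0 count=3
After op 10 (read()): arr=[18 3 11] head=1 tail=0 count=2

Answer: 9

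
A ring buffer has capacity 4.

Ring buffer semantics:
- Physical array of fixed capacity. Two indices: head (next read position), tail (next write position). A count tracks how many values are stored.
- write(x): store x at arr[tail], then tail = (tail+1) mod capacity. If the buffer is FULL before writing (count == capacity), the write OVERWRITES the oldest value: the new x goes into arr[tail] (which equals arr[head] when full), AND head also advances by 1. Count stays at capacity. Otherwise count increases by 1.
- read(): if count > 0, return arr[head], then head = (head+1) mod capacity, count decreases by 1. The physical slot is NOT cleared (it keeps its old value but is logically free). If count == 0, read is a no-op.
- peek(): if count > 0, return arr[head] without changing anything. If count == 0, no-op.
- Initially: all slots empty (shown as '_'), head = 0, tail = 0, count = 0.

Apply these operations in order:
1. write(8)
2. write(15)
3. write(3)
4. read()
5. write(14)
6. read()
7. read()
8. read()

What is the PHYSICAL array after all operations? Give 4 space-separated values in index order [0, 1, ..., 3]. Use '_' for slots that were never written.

After op 1 (write(8)): arr=[8 _ _ _] head=0 tail=1 count=1
After op 2 (write(15)): arr=[8 15 _ _] head=0 tail=2 count=2
After op 3 (write(3)): arr=[8 15 3 _] head=0 tail=3 count=3
After op 4 (read()): arr=[8 15 3 _] head=1 tail=3 count=2
After op 5 (write(14)): arr=[8 15 3 14] head=1 tail=0 count=3
After op 6 (read()): arr=[8 15 3 14] head=2 tail=0 count=2
After op 7 (read()): arr=[8 15 3 14] head=3 tail=0 count=1
After op 8 (read()): arr=[8 15 3 14] head=0 tail=0 count=0

Answer: 8 15 3 14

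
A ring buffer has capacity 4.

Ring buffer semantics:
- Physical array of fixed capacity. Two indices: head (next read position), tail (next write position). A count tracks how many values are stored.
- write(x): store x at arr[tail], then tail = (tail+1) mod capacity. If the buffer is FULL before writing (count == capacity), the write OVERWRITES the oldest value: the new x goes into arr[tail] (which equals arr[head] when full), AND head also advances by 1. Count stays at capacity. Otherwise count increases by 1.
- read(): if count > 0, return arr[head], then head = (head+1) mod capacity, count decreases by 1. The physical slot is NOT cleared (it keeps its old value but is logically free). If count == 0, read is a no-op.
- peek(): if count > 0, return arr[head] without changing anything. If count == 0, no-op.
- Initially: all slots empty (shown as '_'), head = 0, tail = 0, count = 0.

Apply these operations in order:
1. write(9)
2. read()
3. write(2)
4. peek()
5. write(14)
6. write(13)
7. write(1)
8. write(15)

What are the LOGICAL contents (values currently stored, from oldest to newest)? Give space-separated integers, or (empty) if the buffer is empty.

After op 1 (write(9)): arr=[9 _ _ _] head=0 tail=1 count=1
After op 2 (read()): arr=[9 _ _ _] head=1 tail=1 count=0
After op 3 (write(2)): arr=[9 2 _ _] head=1 tail=2 count=1
After op 4 (peek()): arr=[9 2 _ _] head=1 tail=2 count=1
After op 5 (write(14)): arr=[9 2 14 _] head=1 tail=3 count=2
After op 6 (write(13)): arr=[9 2 14 13] head=1 tail=0 count=3
After op 7 (write(1)): arr=[1 2 14 13] head=1 tail=1 count=4
After op 8 (write(15)): arr=[1 15 14 13] head=2 tail=2 count=4

Answer: 14 13 1 15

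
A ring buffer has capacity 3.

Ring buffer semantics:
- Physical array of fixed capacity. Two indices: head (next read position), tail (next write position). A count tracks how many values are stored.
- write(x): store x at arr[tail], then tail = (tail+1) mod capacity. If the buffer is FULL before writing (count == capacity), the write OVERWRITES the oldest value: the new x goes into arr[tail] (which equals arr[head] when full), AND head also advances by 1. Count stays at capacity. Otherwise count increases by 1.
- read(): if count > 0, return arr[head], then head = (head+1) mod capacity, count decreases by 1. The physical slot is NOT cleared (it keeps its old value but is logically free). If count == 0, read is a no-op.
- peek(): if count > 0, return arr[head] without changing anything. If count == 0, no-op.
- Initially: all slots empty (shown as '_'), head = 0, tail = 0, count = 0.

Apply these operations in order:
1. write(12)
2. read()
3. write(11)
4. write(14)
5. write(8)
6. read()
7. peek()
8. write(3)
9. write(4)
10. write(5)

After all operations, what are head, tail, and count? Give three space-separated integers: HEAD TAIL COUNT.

After op 1 (write(12)): arr=[12 _ _] head=0 tail=1 count=1
After op 2 (read()): arr=[12 _ _] head=1 tail=1 count=0
After op 3 (write(11)): arr=[12 11 _] head=1 tail=2 count=1
After op 4 (write(14)): arr=[12 11 14] head=1 tail=0 count=2
After op 5 (write(8)): arr=[8 11 14] head=1 tail=1 count=3
After op 6 (read()): arr=[8 11 14] head=2 tail=1 count=2
After op 7 (peek()): arr=[8 11 14] head=2 tail=1 count=2
After op 8 (write(3)): arr=[8 3 14] head=2 tail=2 count=3
After op 9 (write(4)): arr=[8 3 4] head=0 tail=0 count=3
After op 10 (write(5)): arr=[5 3 4] head=1 tail=1 count=3

Answer: 1 1 3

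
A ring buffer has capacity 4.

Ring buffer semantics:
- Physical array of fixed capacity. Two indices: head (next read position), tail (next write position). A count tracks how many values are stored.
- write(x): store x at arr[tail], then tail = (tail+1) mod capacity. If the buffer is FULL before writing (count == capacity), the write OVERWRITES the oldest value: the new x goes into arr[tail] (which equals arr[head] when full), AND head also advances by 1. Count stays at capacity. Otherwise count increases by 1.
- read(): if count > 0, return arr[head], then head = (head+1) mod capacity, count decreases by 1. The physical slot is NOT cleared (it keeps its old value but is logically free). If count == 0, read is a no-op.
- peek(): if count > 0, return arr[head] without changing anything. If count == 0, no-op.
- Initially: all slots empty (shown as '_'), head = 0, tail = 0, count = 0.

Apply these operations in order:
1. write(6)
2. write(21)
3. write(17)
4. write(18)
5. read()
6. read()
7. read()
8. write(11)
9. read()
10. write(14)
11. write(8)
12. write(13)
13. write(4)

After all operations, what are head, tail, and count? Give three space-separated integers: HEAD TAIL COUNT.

After op 1 (write(6)): arr=[6 _ _ _] head=0 tail=1 count=1
After op 2 (write(21)): arr=[6 21 _ _] head=0 tail=2 count=2
After op 3 (write(17)): arr=[6 21 17 _] head=0 tail=3 count=3
After op 4 (write(18)): arr=[6 21 17 18] head=0 tail=0 count=4
After op 5 (read()): arr=[6 21 17 18] head=1 tail=0 count=3
After op 6 (read()): arr=[6 21 17 18] head=2 tail=0 count=2
After op 7 (read()): arr=[6 21 17 18] head=3 tail=0 count=1
After op 8 (write(11)): arr=[11 21 17 18] head=3 tail=1 count=2
After op 9 (read()): arr=[11 21 17 18] head=0 tail=1 count=1
After op 10 (write(14)): arr=[11 14 17 18] head=0 tail=2 count=2
After op 11 (write(8)): arr=[11 14 8 18] head=0 tail=3 count=3
After op 12 (write(13)): arr=[11 14 8 13] head=0 tail=0 count=4
After op 13 (write(4)): arr=[4 14 8 13] head=1 tail=1 count=4

Answer: 1 1 4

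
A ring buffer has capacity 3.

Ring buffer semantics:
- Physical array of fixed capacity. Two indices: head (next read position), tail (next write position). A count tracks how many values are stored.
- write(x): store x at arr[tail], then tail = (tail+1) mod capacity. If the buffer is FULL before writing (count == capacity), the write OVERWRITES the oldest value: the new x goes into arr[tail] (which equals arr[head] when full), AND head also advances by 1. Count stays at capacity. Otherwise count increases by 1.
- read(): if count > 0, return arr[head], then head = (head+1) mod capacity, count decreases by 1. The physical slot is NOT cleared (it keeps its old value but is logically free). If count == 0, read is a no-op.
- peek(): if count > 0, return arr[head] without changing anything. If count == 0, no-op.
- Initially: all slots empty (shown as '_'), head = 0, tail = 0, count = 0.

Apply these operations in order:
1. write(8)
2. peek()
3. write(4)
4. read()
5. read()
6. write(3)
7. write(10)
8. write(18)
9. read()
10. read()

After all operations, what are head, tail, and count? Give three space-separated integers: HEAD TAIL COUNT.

Answer: 1 2 1

Derivation:
After op 1 (write(8)): arr=[8 _ _] head=0 tail=1 count=1
After op 2 (peek()): arr=[8 _ _] head=0 tail=1 count=1
After op 3 (write(4)): arr=[8 4 _] head=0 tail=2 count=2
After op 4 (read()): arr=[8 4 _] head=1 tail=2 count=1
After op 5 (read()): arr=[8 4 _] head=2 tail=2 count=0
After op 6 (write(3)): arr=[8 4 3] head=2 tail=0 count=1
After op 7 (write(10)): arr=[10 4 3] head=2 tail=1 count=2
After op 8 (write(18)): arr=[10 18 3] head=2 tail=2 count=3
After op 9 (read()): arr=[10 18 3] head=0 tail=2 count=2
After op 10 (read()): arr=[10 18 3] head=1 tail=2 count=1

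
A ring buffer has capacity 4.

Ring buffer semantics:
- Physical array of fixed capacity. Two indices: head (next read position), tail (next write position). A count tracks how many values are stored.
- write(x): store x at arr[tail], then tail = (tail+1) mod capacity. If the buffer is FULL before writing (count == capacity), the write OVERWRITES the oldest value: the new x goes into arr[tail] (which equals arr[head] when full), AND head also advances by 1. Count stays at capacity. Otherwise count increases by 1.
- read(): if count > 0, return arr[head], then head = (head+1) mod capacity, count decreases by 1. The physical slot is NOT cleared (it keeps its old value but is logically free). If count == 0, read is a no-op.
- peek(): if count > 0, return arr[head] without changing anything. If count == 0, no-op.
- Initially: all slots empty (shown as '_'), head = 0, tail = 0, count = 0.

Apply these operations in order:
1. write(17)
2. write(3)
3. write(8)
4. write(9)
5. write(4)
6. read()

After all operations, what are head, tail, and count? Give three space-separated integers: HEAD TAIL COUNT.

Answer: 2 1 3

Derivation:
After op 1 (write(17)): arr=[17 _ _ _] head=0 tail=1 count=1
After op 2 (write(3)): arr=[17 3 _ _] head=0 tail=2 count=2
After op 3 (write(8)): arr=[17 3 8 _] head=0 tail=3 count=3
After op 4 (write(9)): arr=[17 3 8 9] head=0 tail=0 count=4
After op 5 (write(4)): arr=[4 3 8 9] head=1 tail=1 count=4
After op 6 (read()): arr=[4 3 8 9] head=2 tail=1 count=3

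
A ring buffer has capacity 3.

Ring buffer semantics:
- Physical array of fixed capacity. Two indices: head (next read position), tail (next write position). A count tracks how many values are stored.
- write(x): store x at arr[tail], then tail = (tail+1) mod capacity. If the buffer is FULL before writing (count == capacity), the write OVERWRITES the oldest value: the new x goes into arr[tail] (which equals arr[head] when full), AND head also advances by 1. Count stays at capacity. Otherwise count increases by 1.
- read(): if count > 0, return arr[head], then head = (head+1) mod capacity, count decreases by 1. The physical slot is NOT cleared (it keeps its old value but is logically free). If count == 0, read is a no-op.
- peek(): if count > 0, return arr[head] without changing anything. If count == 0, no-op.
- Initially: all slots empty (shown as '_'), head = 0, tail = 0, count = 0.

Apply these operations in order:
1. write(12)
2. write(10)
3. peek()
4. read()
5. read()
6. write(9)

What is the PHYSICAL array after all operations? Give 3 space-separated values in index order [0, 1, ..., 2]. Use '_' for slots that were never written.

Answer: 12 10 9

Derivation:
After op 1 (write(12)): arr=[12 _ _] head=0 tail=1 count=1
After op 2 (write(10)): arr=[12 10 _] head=0 tail=2 count=2
After op 3 (peek()): arr=[12 10 _] head=0 tail=2 count=2
After op 4 (read()): arr=[12 10 _] head=1 tail=2 count=1
After op 5 (read()): arr=[12 10 _] head=2 tail=2 count=0
After op 6 (write(9)): arr=[12 10 9] head=2 tail=0 count=1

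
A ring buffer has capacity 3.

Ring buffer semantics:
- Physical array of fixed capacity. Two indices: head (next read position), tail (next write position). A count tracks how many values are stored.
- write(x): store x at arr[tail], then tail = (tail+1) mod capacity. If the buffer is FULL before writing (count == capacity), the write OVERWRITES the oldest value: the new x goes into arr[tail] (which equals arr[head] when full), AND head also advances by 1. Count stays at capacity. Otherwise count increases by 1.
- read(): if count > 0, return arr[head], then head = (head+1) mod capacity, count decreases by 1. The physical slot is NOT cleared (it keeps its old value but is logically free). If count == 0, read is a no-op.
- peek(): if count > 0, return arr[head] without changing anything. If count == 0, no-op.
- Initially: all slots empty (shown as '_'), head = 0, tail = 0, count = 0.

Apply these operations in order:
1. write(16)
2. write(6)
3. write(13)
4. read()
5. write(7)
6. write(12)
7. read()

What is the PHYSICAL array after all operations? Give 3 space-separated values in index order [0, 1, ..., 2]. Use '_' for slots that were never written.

After op 1 (write(16)): arr=[16 _ _] head=0 tail=1 count=1
After op 2 (write(6)): arr=[16 6 _] head=0 tail=2 count=2
After op 3 (write(13)): arr=[16 6 13] head=0 tail=0 count=3
After op 4 (read()): arr=[16 6 13] head=1 tail=0 count=2
After op 5 (write(7)): arr=[7 6 13] head=1 tail=1 count=3
After op 6 (write(12)): arr=[7 12 13] head=2 tail=2 count=3
After op 7 (read()): arr=[7 12 13] head=0 tail=2 count=2

Answer: 7 12 13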